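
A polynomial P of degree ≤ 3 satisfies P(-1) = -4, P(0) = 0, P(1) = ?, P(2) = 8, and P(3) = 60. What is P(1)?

The 4 known points determine the degree-3 polynomial uniquely.
Write P(x) = ax^3 + bx^2 + cx + d. Substituting each data point gives a linear system:
  -a + b - c + d = -4
  d = 0
  8a + 4b + 2c + d = 8
  27a + 9b + 3c + d = 60
Solving the system yields a = 4, b = -4, c = -4, d = 0.
So P(x) = 4x³ - 4x² - 4x.
Then P(1) = -4.

-4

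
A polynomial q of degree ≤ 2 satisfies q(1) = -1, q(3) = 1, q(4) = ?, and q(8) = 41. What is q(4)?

The 3 known points determine the degree-2 polynomial uniquely.
Write q(x) = ax^2 + bx + c. Substituting each data point gives a linear system:
  a + b + c = -1
  9a + 3b + c = 1
  64a + 8b + c = 41
Solving the system yields a = 1, b = -3, c = 1.
So q(x) = x^2 - 3x + 1.
Then q(4) = 5.

5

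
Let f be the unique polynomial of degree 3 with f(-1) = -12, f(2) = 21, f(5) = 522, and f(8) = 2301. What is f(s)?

f(s) = 5s^3 - 4s^2 - 3

Write f(s) = as^3 + bs^2 + cs + d. Substituting each data point gives a linear system:
  -a + b - c + d = -12
  8a + 4b + 2c + d = 21
  125a + 25b + 5c + d = 522
  512a + 64b + 8c + d = 2301
Solving the system yields a = 5, b = -4, c = 0, d = -3.
So f(s) = 5s^3 - 4s^2 - 3.
Check: f(8) = 2301. ✓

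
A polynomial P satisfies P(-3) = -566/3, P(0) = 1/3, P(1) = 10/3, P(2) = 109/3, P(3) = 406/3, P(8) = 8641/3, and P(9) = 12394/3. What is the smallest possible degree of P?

3

Divided differences on the nodes -3, 0, 1, 2, 3, 8, 9:
  order 0: -566/3  1/3  10/3  109/3  406/3  8641/3  12394/3
  order 1: 63  3  33  99  549  1251
  order 2: -15  15  33  75  117
  order 3: 6  6  6  6
  order 4: 0  0  0
  order 5: 0  0
  order 6: 0
The order-3 divided differences are all 6 (nonzero) and every higher order vanishes, so the data lies on a polynomial of degree exactly 3.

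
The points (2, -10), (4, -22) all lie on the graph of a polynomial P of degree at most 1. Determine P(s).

P(s) = -6s + 2

Write P(s) = as + b. Substituting each data point gives a linear system:
  2a + b = -10
  4a + b = -22
Solving the system yields a = -6, b = 2.
So P(s) = -6s + 2.
Check: P(4) = -22. ✓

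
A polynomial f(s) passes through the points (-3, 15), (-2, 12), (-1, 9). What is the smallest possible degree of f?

Forward differences of the values at s = -3, -2, -1:
  f  : 15  12  9
  Δ  : -3  -3
  Δ^2: 0
The first differences are constant (-3) and nonzero, while all higher differences vanish, so the minimal degree is 1.

1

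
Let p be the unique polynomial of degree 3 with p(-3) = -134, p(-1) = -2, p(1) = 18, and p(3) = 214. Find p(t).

p(t) = 6t^3 + 4t^2 + 4t + 4

Using the Lagrange interpolation formula with nodes -3, -1, 1, 3:
  L_0(t) = (t + 1)(t - 1)(t - 3) / -48
  L_1(t) = (t + 3)(t - 1)(t - 3) / 16
  L_2(t) = (t + 3)(t + 1)(t - 3) / -16
  L_3(t) = (t + 3)(t + 1)(t - 1) / 48
Then p(t) = -134·L_0(t) - 2·L_1(t) + 18·L_2(t) + 214·L_3(t).
Expanding and collecting terms gives p(t) = 6t^3 + 4t^2 + 4t + 4.
Check: p(3) = 214. ✓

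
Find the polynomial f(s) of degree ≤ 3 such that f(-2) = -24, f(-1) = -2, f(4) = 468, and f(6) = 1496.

f(s) = 6s^3 + 6s^2 - 2s - 4

Write f(s) = as^3 + bs^2 + cs + d. Substituting each data point gives a linear system:
  -8a + 4b - 2c + d = -24
  -a + b - c + d = -2
  64a + 16b + 4c + d = 468
  216a + 36b + 6c + d = 1496
Solving the system yields a = 6, b = 6, c = -2, d = -4.
So f(s) = 6s³ + 6s² - 2s - 4.
Check: f(4) = 468. ✓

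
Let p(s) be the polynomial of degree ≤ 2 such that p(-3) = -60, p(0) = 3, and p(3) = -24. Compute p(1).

4

Write p(s) = as^2 + bs + c. Substituting each data point gives a linear system:
  9a - 3b + c = -60
  c = 3
  9a + 3b + c = -24
Solving the system yields a = -5, b = 6, c = 3.
So p(s) = -5s^2 + 6s + 3.
Then p(1) = 4.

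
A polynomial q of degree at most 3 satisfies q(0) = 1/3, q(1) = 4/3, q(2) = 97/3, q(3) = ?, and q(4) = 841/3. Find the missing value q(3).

On equispaced nodes a degree-3 polynomial has vanishing fourth forward difference, so
  q(0) - 4·q(1) + 6·q(2) - 4·q(3) + q(4) = 0.
Substituting the known values and solving for q(3):
  -4·q(3) = -1408/3
  q(3) = 352/3.

352/3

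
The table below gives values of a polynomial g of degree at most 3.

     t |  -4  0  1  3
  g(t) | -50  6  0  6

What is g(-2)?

6

Write g(t) = at^3 + bt^2 + ct + d. Substituting each data point gives a linear system:
  -64a + 16b - 4c + d = -50
  d = 6
  a + b + c + d = 0
  27a + 9b + 3c + d = 6
Solving the system yields a = 1, b = -1, c = -6, d = 6.
So g(t) = t³ - t² - 6t + 6.
Then g(-2) = 6.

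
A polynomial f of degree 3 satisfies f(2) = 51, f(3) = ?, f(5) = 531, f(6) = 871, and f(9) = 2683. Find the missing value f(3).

139

The 4 known points determine the degree-3 polynomial uniquely.
Write f(s) = as^3 + bs^2 + cs + d. Substituting each data point gives a linear system:
  8a + 4b + 2c + d = 51
  125a + 25b + 5c + d = 531
  216a + 36b + 6c + d = 871
  729a + 81b + 9c + d = 2683
Solving the system yields a = 3, b = 6, c = 1, d = 1.
So f(s) = 3s^3 + 6s^2 + s + 1.
Then f(3) = 139.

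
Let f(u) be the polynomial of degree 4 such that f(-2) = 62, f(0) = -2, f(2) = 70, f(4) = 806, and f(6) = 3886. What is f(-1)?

1

Write f(u) = au^4 + bu^3 + cu^2 + du + e. Substituting each data point gives a linear system:
  16a - 8b + 4c - 2d + e = 62
  e = -2
  16a + 8b + 4c + 2d + e = 70
  256a + 64b + 16c + 4d + e = 806
  1296a + 216b + 36c + 6d + e = 3886
Solving the system yields a = 3, b = -1, c = 5, d = 6, e = -2.
So f(u) = 3u^4 - u^3 + 5u^2 + 6u - 2.
Then f(-1) = 1.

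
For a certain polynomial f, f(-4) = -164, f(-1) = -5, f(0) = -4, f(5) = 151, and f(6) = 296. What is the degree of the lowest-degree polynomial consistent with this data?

3

Divided differences on the nodes -4, -1, 0, 5, 6:
  order 0: -164  -5  -4  151  296
  order 1: 53  1  31  145
  order 2: -13  5  19
  order 3: 2  2
  order 4: 0
The order-3 divided differences are all 2 (nonzero) and every higher order vanishes, so the data lies on a polynomial of degree exactly 3.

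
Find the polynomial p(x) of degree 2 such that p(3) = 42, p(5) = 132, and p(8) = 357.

p(x) = 6x^2 - 3x - 3

Write p(x) = ax^2 + bx + c. Substituting each data point gives a linear system:
  9a + 3b + c = 42
  25a + 5b + c = 132
  64a + 8b + c = 357
Solving the system yields a = 6, b = -3, c = -3.
So p(x) = 6x² - 3x - 3.
Check: p(8) = 357. ✓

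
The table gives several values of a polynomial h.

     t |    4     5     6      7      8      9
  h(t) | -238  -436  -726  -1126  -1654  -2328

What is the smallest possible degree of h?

3

Forward differences of the values at t = 4, 5, 6, 7, 8, 9:
  h  : -238  -436  -726  -1126  -1654  -2328
  Δ  : -198  -290  -400  -528  -674
  Δ^2: -92  -110  -128  -146
  Δ^3: -18  -18  -18
  Δ^4: 0  0
  Δ^5: 0
The third differences are constant (-18) and nonzero, while all higher differences vanish, so the minimal degree is 3.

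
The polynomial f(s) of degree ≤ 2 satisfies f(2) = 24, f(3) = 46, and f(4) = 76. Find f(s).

Using the Lagrange interpolation formula with nodes 2, 3, 4:
  L_0(s) = (s - 3)(s - 4) / 2
  L_1(s) = (s - 2)(s - 4) / -1
  L_2(s) = (s - 2)(s - 3) / 2
Then f(s) = 24·L_0(s) + 46·L_1(s) + 76·L_2(s).
Expanding and collecting terms gives f(s) = 4s² + 2s + 4.
Check: f(2) = 24. ✓

f(s) = 4s^2 + 2s + 4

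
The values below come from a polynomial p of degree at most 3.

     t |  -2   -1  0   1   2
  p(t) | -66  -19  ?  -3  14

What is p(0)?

-6

On equispaced nodes a degree-3 polynomial has vanishing fourth forward difference, so
  p(-2) - 4·p(-1) + 6·p(0) - 4·p(1) + p(2) = 0.
Substituting the known values and solving for p(0):
  6·p(0) = -36
  p(0) = -6.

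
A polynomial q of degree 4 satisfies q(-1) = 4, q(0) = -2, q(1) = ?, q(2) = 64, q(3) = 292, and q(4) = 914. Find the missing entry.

8

On equispaced nodes a degree-4 polynomial has vanishing fifth forward difference, so
  - q(-1) + 5·q(0) - 10·q(1) + 10·q(2) - 5·q(3) + q(4) = 0.
Substituting the known values and solving for q(1):
  -10·q(1) = -80
  q(1) = 8.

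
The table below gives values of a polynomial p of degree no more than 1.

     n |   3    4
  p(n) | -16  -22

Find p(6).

Write p(n) = an + b. Substituting each data point gives a linear system:
  3a + b = -16
  4a + b = -22
Solving the system yields a = -6, b = 2.
So p(n) = -6n + 2.
Then p(6) = -34.

-34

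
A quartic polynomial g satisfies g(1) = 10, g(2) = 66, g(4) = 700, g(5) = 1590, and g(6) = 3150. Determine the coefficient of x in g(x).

3

Write g(x) = ax^4 + bx^3 + cx^2 + dx + e. Substituting each data point gives a linear system:
  a + b + c + d + e = 10
  16a + 8b + 4c + 2d + e = 66
  256a + 64b + 16c + 4d + e = 700
  625a + 125b + 25c + 5d + e = 1590
  1296a + 216b + 36c + 6d + e = 3150
Solving the system yields a = 2, b = 2, c = 3, d = 3, e = 0.
So g(x) = 2x^4 + 2x^3 + 3x^2 + 3x.
The coefficient of x is 3.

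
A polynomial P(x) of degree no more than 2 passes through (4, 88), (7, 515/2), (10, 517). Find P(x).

P(x) = 5x^2 + (3/2)x + 2

Write P(x) = ax^2 + bx + c. Substituting each data point gives a linear system:
  16a + 4b + c = 88
  49a + 7b + c = 515/2
  100a + 10b + c = 517
Solving the system yields a = 5, b = 3/2, c = 2.
So P(x) = 5x² + (3/2)x + 2.
Check: P(4) = 88. ✓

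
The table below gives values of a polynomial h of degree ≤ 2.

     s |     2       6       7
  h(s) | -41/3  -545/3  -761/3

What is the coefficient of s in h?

6

Write h(s) = as^2 + bs + c. Substituting each data point gives a linear system:
  4a + 2b + c = -41/3
  36a + 6b + c = -545/3
  49a + 7b + c = -761/3
Solving the system yields a = -6, b = 6, c = -5/3.
So h(s) = -6s^2 + 6s - 5/3.
The coefficient of s is 6.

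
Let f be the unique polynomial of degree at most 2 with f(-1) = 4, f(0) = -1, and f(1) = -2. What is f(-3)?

Using the Lagrange interpolation formula with nodes -1, 0, 1:
  L_0(t) = t(t - 1) / 2
  L_1(t) = (t + 1)(t - 1) / -1
  L_2(t) = (t + 1)t / 2
Then f(t) = 4·L_0(t) - 1·L_1(t) - 2·L_2(t).
Expanding and collecting terms gives f(t) = 2t^2 - 3t - 1.
Evaluating at t = -3: f(-3) = 26.

26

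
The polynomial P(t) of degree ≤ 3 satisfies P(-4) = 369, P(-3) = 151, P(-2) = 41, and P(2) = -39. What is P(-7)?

Write P(t) = at^3 + bt^2 + ct + d. Substituting each data point gives a linear system:
  -64a + 16b - 4c + d = 369
  -27a + 9b - 3c + d = 151
  -8a + 4b - 2c + d = 41
  8a + 4b + 2c + d = -39
Solving the system yields a = -6, b = 0, c = 4, d = 1.
So P(t) = -6t³ + 4t + 1.
Then P(-7) = 2031.

2031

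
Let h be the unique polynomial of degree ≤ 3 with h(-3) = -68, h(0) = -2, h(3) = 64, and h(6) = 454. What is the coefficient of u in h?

Write h(u) = au^3 + bu^2 + cu + d. Substituting each data point gives a linear system:
  -27a + 9b - 3c + d = -68
  d = -2
  27a + 9b + 3c + d = 64
  216a + 36b + 6c + d = 454
Solving the system yields a = 2, b = 0, c = 4, d = -2.
So h(u) = 2u³ + 4u - 2.
The coefficient of u is 4.

4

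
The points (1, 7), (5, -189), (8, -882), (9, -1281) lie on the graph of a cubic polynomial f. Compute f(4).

Using the Lagrange interpolation formula with nodes 1, 5, 8, 9:
  L_0(u) = (u - 5)(u - 8)(u - 9) / -224
  L_1(u) = (u - 1)(u - 8)(u - 9) / 48
  L_2(u) = (u - 1)(u - 5)(u - 9) / -21
  L_3(u) = (u - 1)(u - 5)(u - 8) / 32
Then f(u) = 7·L_0(u) - 189·L_1(u) - 882·L_2(u) - 1281·L_3(u).
Expanding and collecting terms gives f(u) = -2u³ + 2u² + u + 6.
Evaluating at u = 4: f(4) = -86.

-86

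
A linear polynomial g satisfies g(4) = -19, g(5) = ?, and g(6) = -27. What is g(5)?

-23

On equispaced nodes a degree-1 polynomial has vanishing second forward difference, so
  g(4) - 2·g(5) + g(6) = 0.
Substituting the known values and solving for g(5):
  -2·g(5) = 46
  g(5) = -23.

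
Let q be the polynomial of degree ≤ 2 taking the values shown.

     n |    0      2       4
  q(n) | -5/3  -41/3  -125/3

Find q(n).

Using the Lagrange interpolation formula with nodes 0, 2, 4:
  L_0(n) = (n - 2)(n - 4) / 8
  L_1(n) = n(n - 4) / -4
  L_2(n) = n(n - 2) / 8
Then q(n) = -5/3·L_0(n) - 41/3·L_1(n) - 125/3·L_2(n).
Expanding and collecting terms gives q(n) = -2n² - 2n - 5/3.
Check: q(2) = -41/3. ✓

q(n) = -2n^2 - 2n - 5/3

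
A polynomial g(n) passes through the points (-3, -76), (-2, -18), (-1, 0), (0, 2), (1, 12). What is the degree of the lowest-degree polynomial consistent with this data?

Forward differences of the values at n = -3, -2, -1, 0, 1:
  g  : -76  -18  0  2  12
  Δ  : 58  18  2  10
  Δ^2: -40  -16  8
  Δ^3: 24  24
  Δ^4: 0
The third differences are constant (24) and nonzero, while all higher differences vanish, so the minimal degree is 3.

3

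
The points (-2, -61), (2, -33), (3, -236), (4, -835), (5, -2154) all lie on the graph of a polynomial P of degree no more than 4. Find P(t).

Write P(t) = at^4 + bt^3 + ct^2 + dt + e. Substituting each data point gives a linear system:
  16a - 8b + 4c - 2d + e = -61
  16a + 8b + 4c + 2d + e = -33
  81a + 27b + 9c + 3d + e = -236
  256a + 64b + 16c + 4d + e = -835
  625a + 125b + 25c + 5d + e = -2154
Solving the system yields a = -4, b = 2, c = 4, d = -1, e = 1.
So P(t) = -4t^4 + 2t^3 + 4t^2 - t + 1.
Check: P(2) = -33. ✓

P(t) = -4t^4 + 2t^3 + 4t^2 - t + 1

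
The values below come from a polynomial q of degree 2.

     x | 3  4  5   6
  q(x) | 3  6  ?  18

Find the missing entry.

11

On equispaced nodes a degree-2 polynomial has vanishing third forward difference, so
  - q(3) + 3·q(4) - 3·q(5) + q(6) = 0.
Substituting the known values and solving for q(5):
  -3·q(5) = -33
  q(5) = 11.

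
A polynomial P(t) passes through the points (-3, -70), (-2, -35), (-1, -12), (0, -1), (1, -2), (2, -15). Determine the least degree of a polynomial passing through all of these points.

Forward differences of the values at t = -3, -2, -1, 0, 1, 2:
  P  : -70  -35  -12  -1  -2  -15
  Δ  : 35  23  11  -1  -13
  Δ^2: -12  -12  -12  -12
  Δ^3: 0  0  0
  Δ^4: 0  0
  Δ^5: 0
The second differences are constant (-12) and nonzero, while all higher differences vanish, so the minimal degree is 2.

2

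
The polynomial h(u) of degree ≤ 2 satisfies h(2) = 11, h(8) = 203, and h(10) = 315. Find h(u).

Write h(u) = au^2 + bu + c. Substituting each data point gives a linear system:
  4a + 2b + c = 11
  64a + 8b + c = 203
  100a + 10b + c = 315
Solving the system yields a = 3, b = 2, c = -5.
So h(u) = 3u^2 + 2u - 5.
Check: h(8) = 203. ✓

h(u) = 3u^2 + 2u - 5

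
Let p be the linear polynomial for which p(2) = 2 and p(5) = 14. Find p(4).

10

Using the Lagrange interpolation formula with nodes 2, 5:
  L_0(t) = (t - 5) / -3
  L_1(t) = (t - 2) / 3
Then p(t) = 2·L_0(t) + 14·L_1(t).
Expanding and collecting terms gives p(t) = 4t - 6.
Evaluating at t = 4: p(4) = 10.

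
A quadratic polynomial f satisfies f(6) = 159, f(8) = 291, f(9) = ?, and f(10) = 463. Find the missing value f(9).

The 3 known points determine the degree-2 polynomial uniquely.
Write f(x) = ax^2 + bx + c. Substituting each data point gives a linear system:
  36a + 6b + c = 159
  64a + 8b + c = 291
  100a + 10b + c = 463
Solving the system yields a = 5, b = -4, c = 3.
So f(x) = 5x² - 4x + 3.
Then f(9) = 372.

372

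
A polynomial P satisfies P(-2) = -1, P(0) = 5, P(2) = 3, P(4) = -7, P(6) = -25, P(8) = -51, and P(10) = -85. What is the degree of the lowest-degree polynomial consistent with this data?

Forward differences of the values at s = -2, 0, 2, 4, 6, 8, 10:
  P  : -1  5  3  -7  -25  -51  -85
  Δ  : 6  -2  -10  -18  -26  -34
  Δ^2: -8  -8  -8  -8  -8
  Δ^3: 0  0  0  0
  Δ^4: 0  0  0
  Δ^5: 0  0
  Δ^6: 0
The second differences are constant (-8) and nonzero, while all higher differences vanish, so the minimal degree is 2.

2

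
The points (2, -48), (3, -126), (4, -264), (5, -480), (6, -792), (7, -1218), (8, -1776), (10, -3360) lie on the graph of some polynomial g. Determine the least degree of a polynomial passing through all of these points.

3

Divided differences on the nodes 2, 3, 4, 5, 6, 7, 8, 10:
  order 0: -48  -126  -264  -480  -792  -1218  -1776  -3360
  order 1: -78  -138  -216  -312  -426  -558  -792
  order 2: -30  -39  -48  -57  -66  -78
  order 3: -3  -3  -3  -3  -3
  order 4: 0  0  0  0
  order 5: 0  0  0
  order 6: 0  0
  order 7: 0
The order-3 divided differences are all -3 (nonzero) and every higher order vanishes, so the data lies on a polynomial of degree exactly 3.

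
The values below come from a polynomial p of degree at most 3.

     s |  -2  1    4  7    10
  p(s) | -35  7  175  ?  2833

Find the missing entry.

955

On equispaced nodes a degree-3 polynomial has vanishing fourth forward difference, so
  p(-2) - 4·p(1) + 6·p(4) - 4·p(7) + p(10) = 0.
Substituting the known values and solving for p(7):
  -4·p(7) = -3820
  p(7) = 955.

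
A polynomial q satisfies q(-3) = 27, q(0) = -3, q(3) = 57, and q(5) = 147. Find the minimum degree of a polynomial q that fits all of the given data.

Divided differences on the nodes -3, 0, 3, 5:
  order 0: 27  -3  57  147
  order 1: -10  20  45
  order 2: 5  5
  order 3: 0
The order-2 divided differences are all 5 (nonzero) and every higher order vanishes, so the data lies on a polynomial of degree exactly 2.

2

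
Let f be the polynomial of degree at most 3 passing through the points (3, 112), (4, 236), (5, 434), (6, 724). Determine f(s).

Write f(s) = as^3 + bs^2 + cs + d. Substituting each data point gives a linear system:
  27a + 9b + 3c + d = 112
  64a + 16b + 4c + d = 236
  125a + 25b + 5c + d = 434
  216a + 36b + 6c + d = 724
Solving the system yields a = 3, b = 1, c = 6, d = 4.
So f(s) = 3s³ + s² + 6s + 4.
Check: f(3) = 112. ✓

f(s) = 3s^3 + s^2 + 6s + 4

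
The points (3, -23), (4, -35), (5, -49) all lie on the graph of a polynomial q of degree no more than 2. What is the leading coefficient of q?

-1

Write q(u) = au^2 + bu + c. Substituting each data point gives a linear system:
  9a + 3b + c = -23
  16a + 4b + c = -35
  25a + 5b + c = -49
Solving the system yields a = -1, b = -5, c = 1.
So q(u) = -u² - 5u + 1.
The leading coefficient is -1.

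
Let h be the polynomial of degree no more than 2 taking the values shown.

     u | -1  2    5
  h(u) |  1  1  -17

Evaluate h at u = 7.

Using the Lagrange interpolation formula with nodes -1, 2, 5:
  L_0(u) = (u - 2)(u - 5) / 18
  L_1(u) = (u + 1)(u - 5) / -9
  L_2(u) = (u + 1)(u - 2) / 18
Then h(u) = 1·L_0(u) + 1·L_1(u) - 17·L_2(u).
Expanding and collecting terms gives h(u) = -u^2 + u + 3.
Evaluating at u = 7: h(7) = -39.

-39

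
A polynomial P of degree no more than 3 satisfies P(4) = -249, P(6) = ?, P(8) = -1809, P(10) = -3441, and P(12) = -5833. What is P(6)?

On equispaced nodes a degree-3 polynomial has vanishing fourth forward difference, so
  P(4) - 4·P(6) + 6·P(8) - 4·P(10) + P(12) = 0.
Substituting the known values and solving for P(6):
  -4·P(6) = 3172
  P(6) = -793.

-793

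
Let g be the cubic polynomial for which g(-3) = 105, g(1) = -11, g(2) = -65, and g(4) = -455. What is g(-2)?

19

Write g(s) = as^3 + bs^2 + cs + d. Substituting each data point gives a linear system:
  -27a + 9b - 3c + d = 105
  a + b + c + d = -11
  8a + 4b + 2c + d = -65
  64a + 16b + 4c + d = -455
Solving the system yields a = -6, b = -5, c = 3, d = -3.
So g(s) = -6s³ - 5s² + 3s - 3.
Then g(-2) = 19.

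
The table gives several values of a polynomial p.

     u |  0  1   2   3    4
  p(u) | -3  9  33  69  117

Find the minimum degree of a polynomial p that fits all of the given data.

2

Forward differences of the values at u = 0, 1, 2, 3, 4:
  p  : -3  9  33  69  117
  Δ  : 12  24  36  48
  Δ^2: 12  12  12
  Δ^3: 0  0
  Δ^4: 0
The second differences are constant (12) and nonzero, while all higher differences vanish, so the minimal degree is 2.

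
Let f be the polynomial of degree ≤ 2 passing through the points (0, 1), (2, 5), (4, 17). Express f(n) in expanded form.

f(n) = n^2 + 1

Write f(n) = an^2 + bn + c. Substituting each data point gives a linear system:
  c = 1
  4a + 2b + c = 5
  16a + 4b + c = 17
Solving the system yields a = 1, b = 0, c = 1.
So f(n) = n^2 + 1.
Check: f(0) = 1. ✓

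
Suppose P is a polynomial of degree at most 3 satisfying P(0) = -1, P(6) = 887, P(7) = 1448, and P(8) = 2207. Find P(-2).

Write P(x) = ax^3 + bx^2 + cx + d. Substituting each data point gives a linear system:
  d = -1
  216a + 36b + 6c + d = 887
  343a + 49b + 7c + d = 1448
  512a + 64b + 8c + d = 2207
Solving the system yields a = 5, b = -6, c = 4, d = -1.
So P(x) = 5x^3 - 6x^2 + 4x - 1.
Then P(-2) = -73.

-73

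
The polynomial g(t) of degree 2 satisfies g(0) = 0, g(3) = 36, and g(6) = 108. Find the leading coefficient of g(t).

Write g(t) = at^2 + bt + c. Substituting each data point gives a linear system:
  c = 0
  9a + 3b + c = 36
  36a + 6b + c = 108
Solving the system yields a = 2, b = 6, c = 0.
So g(t) = 2t^2 + 6t.
The leading coefficient is 2.

2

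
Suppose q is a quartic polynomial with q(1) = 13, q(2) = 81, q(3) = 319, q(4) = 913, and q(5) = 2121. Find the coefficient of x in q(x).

4

Write q(x) = ax^4 + bx^3 + cx^2 + dx + e. Substituting each data point gives a linear system:
  a + b + c + d + e = 13
  16a + 8b + 4c + 2d + e = 81
  81a + 27b + 9c + 3d + e = 319
  256a + 64b + 16c + 4d + e = 913
  625a + 125b + 25c + 5d + e = 2121
Solving the system yields a = 3, b = 1, c = 4, d = 4, e = 1.
So q(x) = 3x^4 + x^3 + 4x^2 + 4x + 1.
The coefficient of x is 4.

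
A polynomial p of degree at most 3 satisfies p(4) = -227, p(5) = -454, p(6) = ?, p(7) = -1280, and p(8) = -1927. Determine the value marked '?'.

On equispaced nodes a degree-3 polynomial has vanishing fourth forward difference, so
  p(4) - 4·p(5) + 6·p(6) - 4·p(7) + p(8) = 0.
Substituting the known values and solving for p(6):
  6·p(6) = -4782
  p(6) = -797.

-797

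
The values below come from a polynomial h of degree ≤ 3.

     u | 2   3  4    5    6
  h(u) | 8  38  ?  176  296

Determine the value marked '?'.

92

On equispaced nodes a degree-3 polynomial has vanishing fourth forward difference, so
  h(2) - 4·h(3) + 6·h(4) - 4·h(5) + h(6) = 0.
Substituting the known values and solving for h(4):
  6·h(4) = 552
  h(4) = 92.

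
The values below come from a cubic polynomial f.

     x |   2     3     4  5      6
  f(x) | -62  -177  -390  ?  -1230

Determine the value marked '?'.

-731

On equispaced nodes a degree-3 polynomial has vanishing fourth forward difference, so
  f(2) - 4·f(3) + 6·f(4) - 4·f(5) + f(6) = 0.
Substituting the known values and solving for f(5):
  -4·f(5) = 2924
  f(5) = -731.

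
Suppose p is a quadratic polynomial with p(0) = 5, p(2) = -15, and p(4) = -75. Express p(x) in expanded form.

p(x) = -5x^2 + 5

Write p(x) = ax^2 + bx + c. Substituting each data point gives a linear system:
  c = 5
  4a + 2b + c = -15
  16a + 4b + c = -75
Solving the system yields a = -5, b = 0, c = 5.
So p(x) = -5x^2 + 5.
Check: p(4) = -75. ✓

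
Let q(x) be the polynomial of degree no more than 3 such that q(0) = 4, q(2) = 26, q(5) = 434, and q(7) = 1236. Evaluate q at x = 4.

216

Using the Lagrange interpolation formula with nodes 0, 2, 5, 7:
  L_0(x) = (x - 2)(x - 5)(x - 7) / -70
  L_1(x) = x(x - 5)(x - 7) / 30
  L_2(x) = x(x - 2)(x - 7) / -30
  L_3(x) = x(x - 2)(x - 5) / 70
Then q(x) = 4·L_0(x) + 26·L_1(x) + 434·L_2(x) + 1236·L_3(x).
Expanding and collecting terms gives q(x) = 4x^3 - 3x^2 + x + 4.
Evaluating at x = 4: q(4) = 216.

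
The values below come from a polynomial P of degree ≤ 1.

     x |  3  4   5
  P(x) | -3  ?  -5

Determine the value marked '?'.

The 2 known points determine the degree-1 polynomial uniquely.
Write P(x) = ax + b. Substituting each data point gives a linear system:
  3a + b = -3
  5a + b = -5
Solving the system yields a = -1, b = 0.
So P(x) = -x.
Then P(4) = -4.

-4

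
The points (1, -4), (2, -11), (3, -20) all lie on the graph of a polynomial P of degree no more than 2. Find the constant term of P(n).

1

Write P(n) = an^2 + bn + c. Substituting each data point gives a linear system:
  a + b + c = -4
  4a + 2b + c = -11
  9a + 3b + c = -20
Solving the system yields a = -1, b = -4, c = 1.
So P(n) = -n² - 4n + 1.
The constant term is 1.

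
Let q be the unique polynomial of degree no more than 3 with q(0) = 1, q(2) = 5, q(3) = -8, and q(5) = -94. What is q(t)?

Write q(t) = at^3 + bt^2 + ct + d. Substituting each data point gives a linear system:
  d = 1
  8a + 4b + 2c + d = 5
  27a + 9b + 3c + d = -8
  125a + 25b + 5c + d = -94
Solving the system yields a = -1, b = 0, c = 6, d = 1.
So q(t) = -t^3 + 6t + 1.
Check: q(0) = 1. ✓

q(t) = -t^3 + 6t + 1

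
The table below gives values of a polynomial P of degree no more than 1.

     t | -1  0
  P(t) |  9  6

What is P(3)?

Write P(t) = at + b. Substituting each data point gives a linear system:
  -a + b = 9
  b = 6
Solving the system yields a = -3, b = 6.
So P(t) = -3t + 6.
Then P(3) = -3.

-3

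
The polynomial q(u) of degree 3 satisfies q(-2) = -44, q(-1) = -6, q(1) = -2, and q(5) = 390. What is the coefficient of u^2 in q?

-4

Write q(u) = au^3 + bu^2 + cu + d. Substituting each data point gives a linear system:
  -8a + 4b - 2c + d = -44
  -a + b - c + d = -6
  a + b + c + d = -2
  125a + 25b + 5c + d = 390
Solving the system yields a = 4, b = -4, c = -2, d = 0.
So q(u) = 4u^3 - 4u^2 - 2u.
The coefficient of u^2 is -4.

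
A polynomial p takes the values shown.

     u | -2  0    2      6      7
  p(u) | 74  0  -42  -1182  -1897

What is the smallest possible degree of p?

Divided differences on the nodes -2, 0, 2, 6, 7:
  order 0: 74  0  -42  -1182  -1897
  order 1: -37  -21  -285  -715
  order 2: 4  -44  -86
  order 3: -6  -6
  order 4: 0
The order-3 divided differences are all -6 (nonzero) and every higher order vanishes, so the data lies on a polynomial of degree exactly 3.

3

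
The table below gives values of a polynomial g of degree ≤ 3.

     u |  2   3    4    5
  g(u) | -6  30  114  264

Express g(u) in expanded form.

g(u) = 3u^3 - 3u^2 - 6u - 6

Using the Lagrange interpolation formula with nodes 2, 3, 4, 5:
  L_0(u) = (u - 3)(u - 4)(u - 5) / -6
  L_1(u) = (u - 2)(u - 4)(u - 5) / 2
  L_2(u) = (u - 2)(u - 3)(u - 5) / -2
  L_3(u) = (u - 2)(u - 3)(u - 4) / 6
Then g(u) = -6·L_0(u) + 30·L_1(u) + 114·L_2(u) + 264·L_3(u).
Expanding and collecting terms gives g(u) = 3u^3 - 3u^2 - 6u - 6.
Check: g(5) = 264. ✓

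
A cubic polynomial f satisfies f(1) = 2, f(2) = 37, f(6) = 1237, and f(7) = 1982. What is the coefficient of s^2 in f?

Write f(s) = as^3 + bs^2 + cs + d. Substituting each data point gives a linear system:
  a + b + c + d = 2
  8a + 4b + 2c + d = 37
  216a + 36b + 6c + d = 1237
  343a + 49b + 7c + d = 1982
Solving the system yields a = 6, b = -1, c = -4, d = 1.
So f(s) = 6s^3 - s^2 - 4s + 1.
The coefficient of s^2 is -1.

-1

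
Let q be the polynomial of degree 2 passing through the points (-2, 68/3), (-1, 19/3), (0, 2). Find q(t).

q(t) = 6t^2 + (5/3)t + 2

Write q(t) = at^2 + bt + c. Substituting each data point gives a linear system:
  4a - 2b + c = 68/3
  a - b + c = 19/3
  c = 2
Solving the system yields a = 6, b = 5/3, c = 2.
So q(t) = 6t^2 + (5/3)t + 2.
Check: q(-2) = 68/3. ✓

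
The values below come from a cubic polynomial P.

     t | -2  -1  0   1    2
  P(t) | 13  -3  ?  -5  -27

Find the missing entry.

-3

On equispaced nodes a degree-3 polynomial has vanishing fourth forward difference, so
  P(-2) - 4·P(-1) + 6·P(0) - 4·P(1) + P(2) = 0.
Substituting the known values and solving for P(0):
  6·P(0) = -18
  P(0) = -3.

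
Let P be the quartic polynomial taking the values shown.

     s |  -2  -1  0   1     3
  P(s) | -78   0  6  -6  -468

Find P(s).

Using the Lagrange interpolation formula with nodes -2, -1, 0, 1, 3:
  L_0(s) = (s + 1)s(s - 1)(s - 3) / 30
  L_1(s) = (s + 2)s(s - 1)(s - 3) / -8
  L_2(s) = (s + 2)(s + 1)(s - 1)(s - 3) / 6
  L_3(s) = (s + 2)(s + 1)s(s - 3) / -12
  L_4(s) = (s + 2)(s + 1)s(s - 1) / 120
Then P(s) = -78·L_0(s) + 0·L_1(s) + 6·L_2(s) - 6·L_3(s) - 468·L_4(s).
Expanding and collecting terms gives P(s) = -5s^4 - s^3 - 4s^2 - 2s + 6.
Check: P(0) = 6. ✓

P(s) = -5s^4 - s^3 - 4s^2 - 2s + 6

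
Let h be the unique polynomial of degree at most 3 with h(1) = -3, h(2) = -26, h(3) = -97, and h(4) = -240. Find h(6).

Using the Lagrange interpolation formula with nodes 1, 2, 3, 4:
  L_0(t) = (t - 2)(t - 3)(t - 4) / -6
  L_1(t) = (t - 1)(t - 3)(t - 4) / 2
  L_2(t) = (t - 1)(t - 2)(t - 4) / -2
  L_3(t) = (t - 1)(t - 2)(t - 3) / 6
Then h(t) = -3·L_0(t) - 26·L_1(t) - 97·L_2(t) - 240·L_3(t).
Expanding and collecting terms gives h(t) = -4t³ + 5t - 4.
Evaluating at t = 6: h(6) = -838.

-838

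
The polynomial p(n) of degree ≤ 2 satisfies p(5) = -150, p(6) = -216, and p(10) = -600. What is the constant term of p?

0

Write p(n) = an^2 + bn + c. Substituting each data point gives a linear system:
  25a + 5b + c = -150
  36a + 6b + c = -216
  100a + 10b + c = -600
Solving the system yields a = -6, b = 0, c = 0.
So p(n) = -6n².
The constant term is 0.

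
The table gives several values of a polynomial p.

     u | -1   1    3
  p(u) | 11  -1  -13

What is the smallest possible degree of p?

Divided differences on the nodes -1, 1, 3:
  order 0: 11  -1  -13
  order 1: -6  -6
  order 2: 0
The order-1 divided differences are all -6 (nonzero) and every higher order vanishes, so the data lies on a polynomial of degree exactly 1.

1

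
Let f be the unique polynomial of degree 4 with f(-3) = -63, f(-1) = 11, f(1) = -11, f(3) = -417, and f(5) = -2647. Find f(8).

-15397

Forward differences of the values at s = -3, -1, 1, 3, 5:
  f  : -63  11  -11  -417  -2647
  Δ  : 74  -22  -406  -2230
  Δ^2: -96  -384  -1824
  Δ^3: -288  -1440
  Δ^4: -1152
The fourth differences are constant, confirming degree 4.
Interpolating (Newton forward form) and evaluating at s = 8 gives f(8) = -15397.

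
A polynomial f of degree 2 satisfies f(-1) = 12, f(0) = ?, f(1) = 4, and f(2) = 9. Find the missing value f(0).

On equispaced nodes a degree-2 polynomial has vanishing third forward difference, so
  - f(-1) + 3·f(0) - 3·f(1) + f(2) = 0.
Substituting the known values and solving for f(0):
  3·f(0) = 15
  f(0) = 5.

5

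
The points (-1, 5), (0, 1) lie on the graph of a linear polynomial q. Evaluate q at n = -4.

Write q(n) = an + b. Substituting each data point gives a linear system:
  -a + b = 5
  b = 1
Solving the system yields a = -4, b = 1.
So q(n) = -4n + 1.
Then q(-4) = 17.

17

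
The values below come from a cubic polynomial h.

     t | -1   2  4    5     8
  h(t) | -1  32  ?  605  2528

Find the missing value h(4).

304

The 4 known points determine the degree-3 polynomial uniquely.
Write h(t) = at^3 + bt^2 + ct + d. Substituting each data point gives a linear system:
  -a + b - c + d = -1
  8a + 4b + 2c + d = 32
  125a + 25b + 5c + d = 605
  512a + 64b + 8c + d = 2528
Solving the system yields a = 5, b = 0, c = -4, d = 0.
So h(t) = 5t^3 - 4t.
Then h(4) = 304.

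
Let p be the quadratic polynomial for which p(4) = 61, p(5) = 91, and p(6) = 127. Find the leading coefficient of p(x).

Write p(x) = ax^2 + bx + c. Substituting each data point gives a linear system:
  16a + 4b + c = 61
  25a + 5b + c = 91
  36a + 6b + c = 127
Solving the system yields a = 3, b = 3, c = 1.
So p(x) = 3x² + 3x + 1.
The leading coefficient is 3.

3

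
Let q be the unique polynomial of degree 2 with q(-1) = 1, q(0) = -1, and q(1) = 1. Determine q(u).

Using the Lagrange interpolation formula with nodes -1, 0, 1:
  L_0(u) = u(u - 1) / 2
  L_1(u) = (u + 1)(u - 1) / -1
  L_2(u) = (u + 1)u / 2
Then q(u) = 1·L_0(u) - 1·L_1(u) + 1·L_2(u).
Expanding and collecting terms gives q(u) = 2u² - 1.
Check: q(-1) = 1. ✓

q(u) = 2u^2 - 1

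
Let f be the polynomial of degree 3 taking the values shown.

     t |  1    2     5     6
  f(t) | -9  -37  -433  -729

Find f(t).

Using the Lagrange interpolation formula with nodes 1, 2, 5, 6:
  L_0(t) = (t - 2)(t - 5)(t - 6) / -20
  L_1(t) = (t - 1)(t - 5)(t - 6) / 12
  L_2(t) = (t - 1)(t - 2)(t - 6) / -12
  L_3(t) = (t - 1)(t - 2)(t - 5) / 20
Then f(t) = -9·L_0(t) - 37·L_1(t) - 433·L_2(t) - 729·L_3(t).
Expanding and collecting terms gives f(t) = -3t³ - 2t² - t - 3.
Check: f(1) = -9. ✓

f(t) = -3t^3 - 2t^2 - t - 3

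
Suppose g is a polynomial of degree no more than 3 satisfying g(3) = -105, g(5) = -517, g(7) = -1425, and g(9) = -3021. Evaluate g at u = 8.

Forward differences of the values at u = 3, 5, 7, 9:
  g  : -105  -517  -1425  -3021
  Δ  : -412  -908  -1596
  Δ^2: -496  -688
  Δ^3: -192
The third differences are constant, confirming degree 3.
Interpolating (Newton forward form) and evaluating at u = 8 gives g(8) = -2125.

-2125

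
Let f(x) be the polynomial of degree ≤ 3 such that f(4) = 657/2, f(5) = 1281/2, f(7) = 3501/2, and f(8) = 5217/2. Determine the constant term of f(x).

1/2

Write f(x) = ax^3 + bx^2 + cx + d. Substituting each data point gives a linear system:
  64a + 16b + 4c + d = 657/2
  125a + 25b + 5c + d = 1281/2
  343a + 49b + 7c + d = 3501/2
  512a + 64b + 8c + d = 5217/2
Solving the system yields a = 5, b = 1, c = -2, d = 1/2.
So f(x) = 5x^3 + x^2 - 2x + 1/2.
The constant term is 1/2.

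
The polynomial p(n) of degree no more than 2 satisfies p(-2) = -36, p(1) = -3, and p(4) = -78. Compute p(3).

-41

Write p(n) = an^2 + bn + c. Substituting each data point gives a linear system:
  4a - 2b + c = -36
  a + b + c = -3
  16a + 4b + c = -78
Solving the system yields a = -6, b = 5, c = -2.
So p(n) = -6n² + 5n - 2.
Then p(3) = -41.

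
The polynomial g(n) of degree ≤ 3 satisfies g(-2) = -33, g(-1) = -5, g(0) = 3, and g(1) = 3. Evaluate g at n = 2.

7

Write g(n) = an^3 + bn^2 + cn + d. Substituting each data point gives a linear system:
  -8a + 4b - 2c + d = -33
  -a + b - c + d = -5
  d = 3
  a + b + c + d = 3
Solving the system yields a = 2, b = -4, c = 2, d = 3.
So g(n) = 2n³ - 4n² + 2n + 3.
Then g(2) = 7.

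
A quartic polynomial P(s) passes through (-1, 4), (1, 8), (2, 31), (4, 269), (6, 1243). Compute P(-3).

136

Write P(s) = as^4 + bs^3 + cs^2 + ds + e. Substituting each data point gives a linear system:
  a - b + c - d + e = 4
  a + b + c + d + e = 8
  16a + 8b + 4c + 2d + e = 31
  256a + 64b + 16c + 4d + e = 269
  1296a + 216b + 36c + 6d + e = 1243
Solving the system yields a = 1, b = -1, c = 4, d = 3, e = 1.
So P(s) = s⁴ - s³ + 4s² + 3s + 1.
Then P(-3) = 136.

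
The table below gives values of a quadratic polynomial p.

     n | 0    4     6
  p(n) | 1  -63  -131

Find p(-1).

Using the Lagrange interpolation formula with nodes 0, 4, 6:
  L_0(n) = (n - 4)(n - 6) / 24
  L_1(n) = n(n - 6) / -8
  L_2(n) = n(n - 4) / 12
Then p(n) = 1·L_0(n) - 63·L_1(n) - 131·L_2(n).
Expanding and collecting terms gives p(n) = -3n² - 4n + 1.
Evaluating at n = -1: p(-1) = 2.

2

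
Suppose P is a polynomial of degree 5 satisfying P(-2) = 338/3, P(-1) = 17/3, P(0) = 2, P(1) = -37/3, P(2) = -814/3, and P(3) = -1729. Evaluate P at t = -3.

Forward differences of the values at t = -2, -1, 0, 1, 2, 3:
  P  : 338/3  17/3  2  -37/3  -814/3  -1729
  Δ  : -107  -11/3  -43/3  -259  -4373/3
  Δ^2: 310/3  -32/3  -734/3  -3596/3
  Δ^3: -114  -234  -954
  Δ^4: -120  -720
  Δ^5: -600
The fifth differences are constant, confirming degree 5.
Interpolating (Newton forward form) and evaluating at t = -3 gives P(-3) = 917.

917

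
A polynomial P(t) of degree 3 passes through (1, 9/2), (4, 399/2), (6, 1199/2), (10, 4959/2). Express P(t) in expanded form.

Using the Lagrange interpolation formula with nodes 1, 4, 6, 10:
  L_0(t) = (t - 4)(t - 6)(t - 10) / -135
  L_1(t) = (t - 1)(t - 6)(t - 10) / 36
  L_2(t) = (t - 1)(t - 4)(t - 10) / -40
  L_3(t) = (t - 1)(t - 4)(t - 6) / 216
Then P(t) = 9/2·L_0(t) + 399/2·L_1(t) + 1199/2·L_2(t) + 4959/2·L_3(t).
Expanding and collecting terms gives P(t) = 2t³ + 5t² - 2t - 1/2.
Check: P(1) = 9/2. ✓

P(t) = 2t^3 + 5t^2 - 2t - 1/2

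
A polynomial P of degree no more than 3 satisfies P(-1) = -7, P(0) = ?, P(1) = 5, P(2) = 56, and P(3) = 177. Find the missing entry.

On equispaced nodes a degree-3 polynomial has vanishing fourth forward difference, so
  P(-1) - 4·P(0) + 6·P(1) - 4·P(2) + P(3) = 0.
Substituting the known values and solving for P(0):
  -4·P(0) = 24
  P(0) = -6.

-6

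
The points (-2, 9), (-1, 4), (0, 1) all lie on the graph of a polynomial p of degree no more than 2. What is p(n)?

Using the Lagrange interpolation formula with nodes -2, -1, 0:
  L_0(n) = (n + 1)n / 2
  L_1(n) = (n + 2)n / -1
  L_2(n) = (n + 2)(n + 1) / 2
Then p(n) = 9·L_0(n) + 4·L_1(n) + 1·L_2(n).
Expanding and collecting terms gives p(n) = n² - 2n + 1.
Check: p(0) = 1. ✓

p(n) = n^2 - 2n + 1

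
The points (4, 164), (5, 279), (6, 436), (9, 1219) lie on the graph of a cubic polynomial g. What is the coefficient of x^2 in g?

Write g(x) = ax^3 + bx^2 + cx + d. Substituting each data point gives a linear system:
  64a + 16b + 4c + d = 164
  125a + 25b + 5c + d = 279
  216a + 36b + 6c + d = 436
  729a + 81b + 9c + d = 1219
Solving the system yields a = 1, b = 6, c = 0, d = 4.
So g(x) = x³ + 6x² + 4.
The coefficient of x^2 is 6.

6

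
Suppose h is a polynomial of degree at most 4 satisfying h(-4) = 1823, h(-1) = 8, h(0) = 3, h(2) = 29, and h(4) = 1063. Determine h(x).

h(x) = 6x^4 - 6x^3 - 6x^2 + x + 3

Write h(x) = ax^4 + bx^3 + cx^2 + dx + e. Substituting each data point gives a linear system:
  256a - 64b + 16c - 4d + e = 1823
  a - b + c - d + e = 8
  e = 3
  16a + 8b + 4c + 2d + e = 29
  256a + 64b + 16c + 4d + e = 1063
Solving the system yields a = 6, b = -6, c = -6, d = 1, e = 3.
So h(x) = 6x^4 - 6x^3 - 6x^2 + x + 3.
Check: h(4) = 1063. ✓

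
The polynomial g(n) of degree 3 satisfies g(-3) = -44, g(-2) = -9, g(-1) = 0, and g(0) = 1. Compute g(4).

Using the Lagrange interpolation formula with nodes -3, -2, -1, 0:
  L_0(n) = (n + 2)(n + 1)n / -6
  L_1(n) = (n + 3)(n + 1)n / 2
  L_2(n) = (n + 3)(n + 2)n / -2
  L_3(n) = (n + 3)(n + 2)(n + 1) / 6
Then g(n) = -44·L_0(n) - 9·L_1(n) + 0·L_2(n) + 1·L_3(n).
Expanding and collecting terms gives g(n) = 3n^3 + 5n^2 + 3n + 1.
Evaluating at n = 4: g(4) = 285.

285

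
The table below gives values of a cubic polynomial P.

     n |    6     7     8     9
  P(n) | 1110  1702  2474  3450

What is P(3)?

174

Using the Lagrange interpolation formula with nodes 6, 7, 8, 9:
  L_0(n) = (n - 7)(n - 8)(n - 9) / -6
  L_1(n) = (n - 6)(n - 8)(n - 9) / 2
  L_2(n) = (n - 6)(n - 7)(n - 9) / -2
  L_3(n) = (n - 6)(n - 7)(n - 8) / 6
Then P(n) = 1110·L_0(n) + 1702·L_1(n) + 2474·L_2(n) + 3450·L_3(n).
Expanding and collecting terms gives P(n) = 4n^3 + 6n^2 + 6n - 6.
Evaluating at n = 3: P(3) = 174.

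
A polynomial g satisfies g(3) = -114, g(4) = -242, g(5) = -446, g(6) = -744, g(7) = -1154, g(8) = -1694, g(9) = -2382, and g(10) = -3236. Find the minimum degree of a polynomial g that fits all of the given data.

Forward differences of the values at u = 3, 4, 5, 6, 7, 8, 9, 10:
  g  : -114  -242  -446  -744  -1154  -1694  -2382  -3236
  Δ  : -128  -204  -298  -410  -540  -688  -854
  Δ^2: -76  -94  -112  -130  -148  -166
  Δ^3: -18  -18  -18  -18  -18
  Δ^4: 0  0  0  0
  Δ^5: 0  0  0
  Δ^6: 0  0
  Δ^7: 0
The third differences are constant (-18) and nonzero, while all higher differences vanish, so the minimal degree is 3.

3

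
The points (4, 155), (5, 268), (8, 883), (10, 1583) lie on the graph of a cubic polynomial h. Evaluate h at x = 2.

31

Write h(x) = ax^3 + bx^2 + cx + d. Substituting each data point gives a linear system:
  64a + 16b + 4c + d = 155
  125a + 25b + 5c + d = 268
  512a + 64b + 8c + d = 883
  1000a + 100b + 10c + d = 1583
Solving the system yields a = 1, b = 6, c = -2, d = 3.
So h(x) = x³ + 6x² - 2x + 3.
Then h(2) = 31.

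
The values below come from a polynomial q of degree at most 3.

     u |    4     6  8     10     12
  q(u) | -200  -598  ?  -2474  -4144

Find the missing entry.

The 4 known points determine the degree-3 polynomial uniquely.
Write q(u) = au^3 + bu^2 + cu + d. Substituting each data point gives a linear system:
  64a + 16b + 4c + d = -200
  216a + 36b + 6c + d = -598
  1000a + 100b + 10c + d = -2474
  1728a + 144b + 12c + d = -4144
Solving the system yields a = -2, b = -5, c = 3, d = -4.
So q(u) = -2u³ - 5u² + 3u - 4.
Then q(8) = -1324.

-1324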